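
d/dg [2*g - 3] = 2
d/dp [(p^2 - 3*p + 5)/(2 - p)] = (-p^2 + 4*p - 1)/(p^2 - 4*p + 4)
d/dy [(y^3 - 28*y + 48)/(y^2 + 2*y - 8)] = (y^2 + 8*y + 32)/(y^2 + 8*y + 16)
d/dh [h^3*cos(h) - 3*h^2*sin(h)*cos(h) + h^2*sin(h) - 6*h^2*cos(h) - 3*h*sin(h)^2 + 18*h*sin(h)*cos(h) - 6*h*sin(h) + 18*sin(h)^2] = -h^3*sin(h) + 6*h^2*sin(h) + 4*h^2*cos(h) - 3*h^2*cos(2*h) + 2*h*sin(h) - 6*h*sin(2*h) - 18*h*cos(h) + 18*h*cos(2*h) - 6*sin(h) + 27*sin(2*h) + 3*cos(2*h)/2 - 3/2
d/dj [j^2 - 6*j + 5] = 2*j - 6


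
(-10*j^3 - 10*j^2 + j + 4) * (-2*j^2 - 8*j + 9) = 20*j^5 + 100*j^4 - 12*j^3 - 106*j^2 - 23*j + 36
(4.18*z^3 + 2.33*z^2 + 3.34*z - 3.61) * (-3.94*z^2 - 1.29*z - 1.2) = -16.4692*z^5 - 14.5724*z^4 - 21.1813*z^3 + 7.1188*z^2 + 0.6489*z + 4.332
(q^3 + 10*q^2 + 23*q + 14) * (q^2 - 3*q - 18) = q^5 + 7*q^4 - 25*q^3 - 235*q^2 - 456*q - 252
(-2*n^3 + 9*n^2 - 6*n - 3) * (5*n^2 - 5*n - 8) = -10*n^5 + 55*n^4 - 59*n^3 - 57*n^2 + 63*n + 24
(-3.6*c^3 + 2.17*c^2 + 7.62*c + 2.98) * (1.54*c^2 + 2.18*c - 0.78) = -5.544*c^5 - 4.5062*c^4 + 19.2734*c^3 + 19.5082*c^2 + 0.5528*c - 2.3244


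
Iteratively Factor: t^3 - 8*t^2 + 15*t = (t)*(t^2 - 8*t + 15) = t*(t - 3)*(t - 5)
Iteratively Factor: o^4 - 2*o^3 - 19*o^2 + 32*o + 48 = (o + 1)*(o^3 - 3*o^2 - 16*o + 48) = (o + 1)*(o + 4)*(o^2 - 7*o + 12) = (o - 3)*(o + 1)*(o + 4)*(o - 4)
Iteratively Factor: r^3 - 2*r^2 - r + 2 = (r + 1)*(r^2 - 3*r + 2) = (r - 2)*(r + 1)*(r - 1)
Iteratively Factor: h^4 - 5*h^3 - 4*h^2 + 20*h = (h - 2)*(h^3 - 3*h^2 - 10*h) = (h - 2)*(h + 2)*(h^2 - 5*h) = h*(h - 2)*(h + 2)*(h - 5)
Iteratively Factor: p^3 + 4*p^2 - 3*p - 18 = (p - 2)*(p^2 + 6*p + 9) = (p - 2)*(p + 3)*(p + 3)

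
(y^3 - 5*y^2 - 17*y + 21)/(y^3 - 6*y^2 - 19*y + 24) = (y - 7)/(y - 8)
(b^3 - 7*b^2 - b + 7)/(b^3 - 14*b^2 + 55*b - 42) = (b + 1)/(b - 6)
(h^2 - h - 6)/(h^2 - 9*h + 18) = (h + 2)/(h - 6)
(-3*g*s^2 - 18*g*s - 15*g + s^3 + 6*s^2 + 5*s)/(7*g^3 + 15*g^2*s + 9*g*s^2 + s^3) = (-3*g*s^2 - 18*g*s - 15*g + s^3 + 6*s^2 + 5*s)/(7*g^3 + 15*g^2*s + 9*g*s^2 + s^3)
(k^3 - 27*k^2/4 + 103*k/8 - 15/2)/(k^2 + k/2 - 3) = (k^2 - 21*k/4 + 5)/(k + 2)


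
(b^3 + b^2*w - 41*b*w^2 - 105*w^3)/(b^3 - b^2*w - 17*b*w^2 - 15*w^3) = (-b^2 + 2*b*w + 35*w^2)/(-b^2 + 4*b*w + 5*w^2)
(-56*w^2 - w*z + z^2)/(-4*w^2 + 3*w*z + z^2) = (-56*w^2 - w*z + z^2)/(-4*w^2 + 3*w*z + z^2)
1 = 1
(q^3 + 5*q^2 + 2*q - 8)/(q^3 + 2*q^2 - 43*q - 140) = (q^2 + q - 2)/(q^2 - 2*q - 35)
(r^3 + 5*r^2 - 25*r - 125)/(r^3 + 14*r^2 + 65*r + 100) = (r - 5)/(r + 4)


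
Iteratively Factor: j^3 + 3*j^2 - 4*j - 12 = (j + 3)*(j^2 - 4) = (j - 2)*(j + 3)*(j + 2)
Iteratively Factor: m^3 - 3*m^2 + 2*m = (m - 2)*(m^2 - m) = (m - 2)*(m - 1)*(m)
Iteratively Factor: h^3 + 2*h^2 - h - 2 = (h - 1)*(h^2 + 3*h + 2) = (h - 1)*(h + 1)*(h + 2)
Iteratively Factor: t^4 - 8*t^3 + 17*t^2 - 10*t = (t - 5)*(t^3 - 3*t^2 + 2*t) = t*(t - 5)*(t^2 - 3*t + 2) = t*(t - 5)*(t - 2)*(t - 1)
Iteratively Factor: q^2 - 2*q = (q - 2)*(q)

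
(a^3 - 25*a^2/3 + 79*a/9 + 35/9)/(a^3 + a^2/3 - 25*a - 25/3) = (3*a^2 - 26*a + 35)/(3*(a^2 - 25))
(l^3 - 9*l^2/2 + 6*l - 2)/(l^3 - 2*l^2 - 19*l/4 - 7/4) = 2*(-2*l^3 + 9*l^2 - 12*l + 4)/(-4*l^3 + 8*l^2 + 19*l + 7)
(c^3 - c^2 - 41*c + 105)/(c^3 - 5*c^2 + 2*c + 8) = (c^3 - c^2 - 41*c + 105)/(c^3 - 5*c^2 + 2*c + 8)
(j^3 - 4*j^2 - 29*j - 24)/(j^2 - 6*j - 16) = (j^2 + 4*j + 3)/(j + 2)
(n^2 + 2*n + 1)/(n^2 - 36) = (n^2 + 2*n + 1)/(n^2 - 36)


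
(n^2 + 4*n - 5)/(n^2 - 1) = (n + 5)/(n + 1)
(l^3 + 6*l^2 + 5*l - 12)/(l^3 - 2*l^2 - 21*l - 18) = (l^2 + 3*l - 4)/(l^2 - 5*l - 6)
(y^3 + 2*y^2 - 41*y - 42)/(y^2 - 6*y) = y + 8 + 7/y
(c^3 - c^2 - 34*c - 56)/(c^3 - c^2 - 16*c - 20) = (c^2 - 3*c - 28)/(c^2 - 3*c - 10)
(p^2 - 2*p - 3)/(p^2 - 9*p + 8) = (p^2 - 2*p - 3)/(p^2 - 9*p + 8)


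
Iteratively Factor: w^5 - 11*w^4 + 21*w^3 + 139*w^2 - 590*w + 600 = (w - 5)*(w^4 - 6*w^3 - 9*w^2 + 94*w - 120) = (w - 5)*(w - 2)*(w^3 - 4*w^2 - 17*w + 60) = (w - 5)^2*(w - 2)*(w^2 + w - 12) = (w - 5)^2*(w - 2)*(w + 4)*(w - 3)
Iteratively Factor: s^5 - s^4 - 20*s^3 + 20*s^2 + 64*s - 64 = (s + 4)*(s^4 - 5*s^3 + 20*s - 16) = (s - 1)*(s + 4)*(s^3 - 4*s^2 - 4*s + 16) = (s - 1)*(s + 2)*(s + 4)*(s^2 - 6*s + 8) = (s - 2)*(s - 1)*(s + 2)*(s + 4)*(s - 4)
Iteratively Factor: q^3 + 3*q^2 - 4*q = (q)*(q^2 + 3*q - 4) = q*(q - 1)*(q + 4)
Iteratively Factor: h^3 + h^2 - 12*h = (h - 3)*(h^2 + 4*h) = h*(h - 3)*(h + 4)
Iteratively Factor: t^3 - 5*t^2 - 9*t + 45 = (t - 3)*(t^2 - 2*t - 15) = (t - 5)*(t - 3)*(t + 3)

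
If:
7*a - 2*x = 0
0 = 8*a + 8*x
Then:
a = 0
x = 0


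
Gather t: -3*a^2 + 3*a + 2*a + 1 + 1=-3*a^2 + 5*a + 2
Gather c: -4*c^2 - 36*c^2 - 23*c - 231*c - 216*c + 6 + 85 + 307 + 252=-40*c^2 - 470*c + 650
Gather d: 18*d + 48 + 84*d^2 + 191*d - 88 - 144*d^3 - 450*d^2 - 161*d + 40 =-144*d^3 - 366*d^2 + 48*d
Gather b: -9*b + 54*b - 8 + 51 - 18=45*b + 25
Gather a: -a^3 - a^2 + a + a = -a^3 - a^2 + 2*a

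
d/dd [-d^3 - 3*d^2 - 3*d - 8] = -3*d^2 - 6*d - 3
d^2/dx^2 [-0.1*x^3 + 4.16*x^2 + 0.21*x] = 8.32 - 0.6*x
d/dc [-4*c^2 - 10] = -8*c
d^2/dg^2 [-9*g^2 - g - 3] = -18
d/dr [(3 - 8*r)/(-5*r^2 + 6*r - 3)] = 2*(-20*r^2 + 15*r + 3)/(25*r^4 - 60*r^3 + 66*r^2 - 36*r + 9)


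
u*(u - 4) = u^2 - 4*u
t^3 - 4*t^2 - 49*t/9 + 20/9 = (t - 5)*(t - 1/3)*(t + 4/3)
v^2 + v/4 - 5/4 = (v - 1)*(v + 5/4)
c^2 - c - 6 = (c - 3)*(c + 2)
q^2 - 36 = (q - 6)*(q + 6)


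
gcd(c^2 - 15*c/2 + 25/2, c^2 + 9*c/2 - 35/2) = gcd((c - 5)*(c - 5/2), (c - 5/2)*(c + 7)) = c - 5/2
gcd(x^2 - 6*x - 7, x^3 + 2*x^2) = 1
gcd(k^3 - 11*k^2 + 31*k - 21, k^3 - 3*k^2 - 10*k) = 1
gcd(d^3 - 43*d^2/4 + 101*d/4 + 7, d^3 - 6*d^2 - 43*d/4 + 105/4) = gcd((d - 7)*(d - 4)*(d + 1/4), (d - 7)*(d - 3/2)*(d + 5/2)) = d - 7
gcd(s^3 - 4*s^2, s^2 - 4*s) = s^2 - 4*s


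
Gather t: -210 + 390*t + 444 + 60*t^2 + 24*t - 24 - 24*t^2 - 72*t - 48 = 36*t^2 + 342*t + 162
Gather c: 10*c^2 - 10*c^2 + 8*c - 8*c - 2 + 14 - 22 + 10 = 0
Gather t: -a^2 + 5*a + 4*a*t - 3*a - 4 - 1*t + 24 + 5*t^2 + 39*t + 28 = -a^2 + 2*a + 5*t^2 + t*(4*a + 38) + 48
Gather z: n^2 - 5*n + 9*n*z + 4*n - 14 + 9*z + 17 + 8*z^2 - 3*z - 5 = n^2 - n + 8*z^2 + z*(9*n + 6) - 2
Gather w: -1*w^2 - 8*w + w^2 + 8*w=0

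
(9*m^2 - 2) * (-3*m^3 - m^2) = -27*m^5 - 9*m^4 + 6*m^3 + 2*m^2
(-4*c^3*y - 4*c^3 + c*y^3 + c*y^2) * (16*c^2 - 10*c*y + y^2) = -64*c^5*y - 64*c^5 + 40*c^4*y^2 + 40*c^4*y + 12*c^3*y^3 + 12*c^3*y^2 - 10*c^2*y^4 - 10*c^2*y^3 + c*y^5 + c*y^4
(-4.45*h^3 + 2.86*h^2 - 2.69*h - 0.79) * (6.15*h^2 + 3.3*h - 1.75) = -27.3675*h^5 + 2.904*h^4 + 0.681999999999999*h^3 - 18.7405*h^2 + 2.1005*h + 1.3825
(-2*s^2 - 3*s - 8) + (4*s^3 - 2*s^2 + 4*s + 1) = 4*s^3 - 4*s^2 + s - 7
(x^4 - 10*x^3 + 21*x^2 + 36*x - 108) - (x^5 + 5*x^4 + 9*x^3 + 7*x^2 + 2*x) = -x^5 - 4*x^4 - 19*x^3 + 14*x^2 + 34*x - 108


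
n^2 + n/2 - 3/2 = (n - 1)*(n + 3/2)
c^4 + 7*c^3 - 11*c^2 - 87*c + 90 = (c - 3)*(c - 1)*(c + 5)*(c + 6)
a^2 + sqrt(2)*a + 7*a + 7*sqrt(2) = (a + 7)*(a + sqrt(2))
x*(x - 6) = x^2 - 6*x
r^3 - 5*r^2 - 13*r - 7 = (r - 7)*(r + 1)^2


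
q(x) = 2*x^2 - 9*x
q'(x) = 4*x - 9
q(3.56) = -6.69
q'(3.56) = 5.24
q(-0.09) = 0.83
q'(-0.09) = -9.36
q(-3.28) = 51.04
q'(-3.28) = -22.12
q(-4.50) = 81.00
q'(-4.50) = -27.00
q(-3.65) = 59.50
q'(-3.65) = -23.60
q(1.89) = -9.87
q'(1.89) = -1.44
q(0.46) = -3.72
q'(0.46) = -7.16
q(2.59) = -9.89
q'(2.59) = 1.36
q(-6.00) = 126.00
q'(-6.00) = -33.00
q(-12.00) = 396.00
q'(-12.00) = -57.00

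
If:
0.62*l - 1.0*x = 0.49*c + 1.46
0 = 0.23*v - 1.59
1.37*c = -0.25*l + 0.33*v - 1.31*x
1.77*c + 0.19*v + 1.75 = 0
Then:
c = -1.73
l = 5.13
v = 6.91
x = 2.57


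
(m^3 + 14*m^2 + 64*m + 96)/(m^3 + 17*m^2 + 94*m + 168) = (m + 4)/(m + 7)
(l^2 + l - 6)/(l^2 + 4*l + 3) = (l - 2)/(l + 1)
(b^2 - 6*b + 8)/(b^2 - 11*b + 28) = (b - 2)/(b - 7)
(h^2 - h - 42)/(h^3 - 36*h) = (h - 7)/(h*(h - 6))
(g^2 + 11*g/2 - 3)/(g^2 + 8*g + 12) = (g - 1/2)/(g + 2)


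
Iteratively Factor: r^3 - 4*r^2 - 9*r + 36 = (r - 3)*(r^2 - r - 12) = (r - 3)*(r + 3)*(r - 4)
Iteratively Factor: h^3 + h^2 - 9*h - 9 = (h - 3)*(h^2 + 4*h + 3) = (h - 3)*(h + 1)*(h + 3)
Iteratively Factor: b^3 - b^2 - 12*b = (b)*(b^2 - b - 12) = b*(b + 3)*(b - 4)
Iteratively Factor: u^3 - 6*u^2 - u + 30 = (u - 3)*(u^2 - 3*u - 10) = (u - 3)*(u + 2)*(u - 5)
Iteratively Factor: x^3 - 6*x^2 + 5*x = (x - 5)*(x^2 - x) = x*(x - 5)*(x - 1)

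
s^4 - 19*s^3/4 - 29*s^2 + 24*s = s*(s - 8)*(s - 3/4)*(s + 4)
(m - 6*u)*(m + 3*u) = m^2 - 3*m*u - 18*u^2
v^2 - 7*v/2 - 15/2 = (v - 5)*(v + 3/2)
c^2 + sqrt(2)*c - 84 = (c - 6*sqrt(2))*(c + 7*sqrt(2))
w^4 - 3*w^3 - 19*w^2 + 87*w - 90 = (w - 3)^2*(w - 2)*(w + 5)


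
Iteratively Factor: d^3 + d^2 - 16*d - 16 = (d + 1)*(d^2 - 16) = (d - 4)*(d + 1)*(d + 4)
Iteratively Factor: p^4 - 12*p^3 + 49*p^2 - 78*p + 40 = (p - 5)*(p^3 - 7*p^2 + 14*p - 8) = (p - 5)*(p - 4)*(p^2 - 3*p + 2) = (p - 5)*(p - 4)*(p - 1)*(p - 2)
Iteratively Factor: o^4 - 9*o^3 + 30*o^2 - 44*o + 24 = (o - 2)*(o^3 - 7*o^2 + 16*o - 12) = (o - 2)^2*(o^2 - 5*o + 6) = (o - 3)*(o - 2)^2*(o - 2)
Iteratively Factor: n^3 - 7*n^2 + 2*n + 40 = (n - 4)*(n^2 - 3*n - 10) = (n - 4)*(n + 2)*(n - 5)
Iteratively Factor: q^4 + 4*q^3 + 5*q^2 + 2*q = (q + 1)*(q^3 + 3*q^2 + 2*q) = (q + 1)^2*(q^2 + 2*q) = q*(q + 1)^2*(q + 2)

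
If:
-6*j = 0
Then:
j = 0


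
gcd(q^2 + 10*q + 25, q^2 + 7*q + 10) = q + 5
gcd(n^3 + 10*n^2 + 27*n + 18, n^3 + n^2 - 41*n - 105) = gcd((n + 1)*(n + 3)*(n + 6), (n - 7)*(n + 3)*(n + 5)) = n + 3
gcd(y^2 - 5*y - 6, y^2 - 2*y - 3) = y + 1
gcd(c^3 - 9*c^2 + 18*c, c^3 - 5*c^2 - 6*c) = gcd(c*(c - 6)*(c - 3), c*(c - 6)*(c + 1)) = c^2 - 6*c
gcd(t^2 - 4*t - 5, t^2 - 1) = t + 1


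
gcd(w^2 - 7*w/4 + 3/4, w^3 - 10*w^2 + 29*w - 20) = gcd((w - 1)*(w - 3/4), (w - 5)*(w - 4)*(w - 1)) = w - 1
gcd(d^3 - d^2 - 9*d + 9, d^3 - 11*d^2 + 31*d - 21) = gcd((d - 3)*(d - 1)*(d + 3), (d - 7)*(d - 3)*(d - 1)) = d^2 - 4*d + 3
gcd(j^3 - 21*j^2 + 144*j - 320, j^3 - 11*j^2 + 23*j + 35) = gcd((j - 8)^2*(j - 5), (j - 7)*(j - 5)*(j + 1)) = j - 5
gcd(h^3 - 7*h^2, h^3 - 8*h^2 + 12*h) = h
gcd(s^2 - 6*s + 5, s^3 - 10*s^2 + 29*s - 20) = s^2 - 6*s + 5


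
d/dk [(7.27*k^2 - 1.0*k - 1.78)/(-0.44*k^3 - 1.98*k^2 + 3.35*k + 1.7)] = (3.1988*k^4 - 0.879999999999999*k^3 + 20.0249*k^2 + 17.6692*k + 4.263)/(0.1936*k^6 + 1.7424*k^5 + 0.9724*k^4 - 14.762*k^3 + 4.4905*k^2 + 11.39*k + 2.89)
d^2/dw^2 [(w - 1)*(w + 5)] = 2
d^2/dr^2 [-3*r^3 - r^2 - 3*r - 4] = -18*r - 2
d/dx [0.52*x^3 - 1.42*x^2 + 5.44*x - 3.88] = 1.56*x^2 - 2.84*x + 5.44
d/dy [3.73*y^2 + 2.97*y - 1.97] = 7.46*y + 2.97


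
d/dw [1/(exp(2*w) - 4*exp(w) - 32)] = 2*(2 - exp(w))*exp(w)/(-exp(2*w) + 4*exp(w) + 32)^2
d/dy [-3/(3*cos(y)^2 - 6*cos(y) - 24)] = 2*(1 - cos(y))*sin(y)/(sin(y)^2 + 2*cos(y) + 7)^2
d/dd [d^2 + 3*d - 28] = 2*d + 3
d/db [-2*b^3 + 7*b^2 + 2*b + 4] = -6*b^2 + 14*b + 2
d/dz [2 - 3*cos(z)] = 3*sin(z)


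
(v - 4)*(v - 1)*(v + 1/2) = v^3 - 9*v^2/2 + 3*v/2 + 2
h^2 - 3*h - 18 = (h - 6)*(h + 3)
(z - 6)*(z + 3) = z^2 - 3*z - 18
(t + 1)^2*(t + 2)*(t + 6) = t^4 + 10*t^3 + 29*t^2 + 32*t + 12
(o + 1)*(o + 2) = o^2 + 3*o + 2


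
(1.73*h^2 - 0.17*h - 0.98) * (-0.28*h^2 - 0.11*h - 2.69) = -0.4844*h^4 - 0.1427*h^3 - 4.3606*h^2 + 0.5651*h + 2.6362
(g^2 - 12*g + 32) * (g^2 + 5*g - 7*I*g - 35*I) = g^4 - 7*g^3 - 7*I*g^3 - 28*g^2 + 49*I*g^2 + 160*g + 196*I*g - 1120*I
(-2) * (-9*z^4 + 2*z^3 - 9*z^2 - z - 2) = 18*z^4 - 4*z^3 + 18*z^2 + 2*z + 4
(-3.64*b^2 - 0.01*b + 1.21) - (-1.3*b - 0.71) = -3.64*b^2 + 1.29*b + 1.92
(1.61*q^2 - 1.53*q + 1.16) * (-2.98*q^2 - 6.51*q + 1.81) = -4.7978*q^4 - 5.9217*q^3 + 9.4176*q^2 - 10.3209*q + 2.0996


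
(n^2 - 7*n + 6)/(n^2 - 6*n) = (n - 1)/n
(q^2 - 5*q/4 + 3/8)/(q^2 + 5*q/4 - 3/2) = (q - 1/2)/(q + 2)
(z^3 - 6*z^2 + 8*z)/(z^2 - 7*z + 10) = z*(z - 4)/(z - 5)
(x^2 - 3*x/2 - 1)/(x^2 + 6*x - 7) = (x^2 - 3*x/2 - 1)/(x^2 + 6*x - 7)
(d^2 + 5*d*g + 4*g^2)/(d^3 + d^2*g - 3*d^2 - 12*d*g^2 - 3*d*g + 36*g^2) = (d + g)/(d^2 - 3*d*g - 3*d + 9*g)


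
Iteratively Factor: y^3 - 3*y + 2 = (y - 1)*(y^2 + y - 2) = (y - 1)*(y + 2)*(y - 1)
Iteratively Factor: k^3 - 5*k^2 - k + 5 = (k - 5)*(k^2 - 1) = (k - 5)*(k + 1)*(k - 1)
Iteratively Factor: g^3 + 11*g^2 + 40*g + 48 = (g + 3)*(g^2 + 8*g + 16) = (g + 3)*(g + 4)*(g + 4)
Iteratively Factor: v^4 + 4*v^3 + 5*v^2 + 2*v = (v + 1)*(v^3 + 3*v^2 + 2*v) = (v + 1)^2*(v^2 + 2*v) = (v + 1)^2*(v + 2)*(v)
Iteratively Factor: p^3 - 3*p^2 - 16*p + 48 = (p - 4)*(p^2 + p - 12) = (p - 4)*(p - 3)*(p + 4)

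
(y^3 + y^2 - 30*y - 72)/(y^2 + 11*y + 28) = (y^2 - 3*y - 18)/(y + 7)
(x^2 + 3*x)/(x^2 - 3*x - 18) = x/(x - 6)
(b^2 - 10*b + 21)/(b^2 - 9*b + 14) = (b - 3)/(b - 2)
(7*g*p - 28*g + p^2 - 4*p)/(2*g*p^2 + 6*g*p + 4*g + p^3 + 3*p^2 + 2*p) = (7*g*p - 28*g + p^2 - 4*p)/(2*g*p^2 + 6*g*p + 4*g + p^3 + 3*p^2 + 2*p)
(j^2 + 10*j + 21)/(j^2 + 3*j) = (j + 7)/j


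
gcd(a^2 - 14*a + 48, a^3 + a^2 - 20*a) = 1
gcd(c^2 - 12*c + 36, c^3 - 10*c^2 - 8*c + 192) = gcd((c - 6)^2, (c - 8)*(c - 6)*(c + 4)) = c - 6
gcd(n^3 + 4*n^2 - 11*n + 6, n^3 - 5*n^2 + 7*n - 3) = n^2 - 2*n + 1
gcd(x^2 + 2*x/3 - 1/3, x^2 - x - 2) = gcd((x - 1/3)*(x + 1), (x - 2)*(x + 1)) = x + 1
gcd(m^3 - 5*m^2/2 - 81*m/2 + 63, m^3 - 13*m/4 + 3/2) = m - 3/2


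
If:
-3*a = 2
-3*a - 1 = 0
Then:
No Solution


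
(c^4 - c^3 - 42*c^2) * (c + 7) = c^5 + 6*c^4 - 49*c^3 - 294*c^2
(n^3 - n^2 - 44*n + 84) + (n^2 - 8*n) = n^3 - 52*n + 84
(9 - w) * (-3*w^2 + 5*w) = 3*w^3 - 32*w^2 + 45*w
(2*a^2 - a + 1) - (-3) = 2*a^2 - a + 4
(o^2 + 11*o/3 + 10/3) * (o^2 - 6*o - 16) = o^4 - 7*o^3/3 - 104*o^2/3 - 236*o/3 - 160/3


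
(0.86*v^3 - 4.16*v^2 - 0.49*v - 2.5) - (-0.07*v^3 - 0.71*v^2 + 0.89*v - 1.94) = 0.93*v^3 - 3.45*v^2 - 1.38*v - 0.56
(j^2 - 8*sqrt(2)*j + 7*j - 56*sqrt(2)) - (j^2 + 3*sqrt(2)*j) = -11*sqrt(2)*j + 7*j - 56*sqrt(2)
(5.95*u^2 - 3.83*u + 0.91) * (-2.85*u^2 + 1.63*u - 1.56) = -16.9575*u^4 + 20.614*u^3 - 18.1184*u^2 + 7.4581*u - 1.4196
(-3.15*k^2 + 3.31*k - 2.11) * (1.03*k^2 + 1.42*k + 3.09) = -3.2445*k^4 - 1.0637*k^3 - 7.2066*k^2 + 7.2317*k - 6.5199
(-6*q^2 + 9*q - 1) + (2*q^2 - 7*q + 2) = -4*q^2 + 2*q + 1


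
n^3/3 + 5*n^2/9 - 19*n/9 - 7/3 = (n/3 + 1/3)*(n - 7/3)*(n + 3)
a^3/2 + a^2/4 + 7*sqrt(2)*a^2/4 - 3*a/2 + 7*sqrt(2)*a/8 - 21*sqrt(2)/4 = (a/2 + 1)*(a - 3/2)*(a + 7*sqrt(2)/2)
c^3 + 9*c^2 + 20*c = c*(c + 4)*(c + 5)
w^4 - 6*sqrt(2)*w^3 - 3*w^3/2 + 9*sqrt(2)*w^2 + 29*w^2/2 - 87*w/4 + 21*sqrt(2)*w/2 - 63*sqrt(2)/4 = (w - 3/2)*(w - 7*sqrt(2)/2)*(w - 3*sqrt(2))*(w + sqrt(2)/2)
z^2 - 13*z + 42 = (z - 7)*(z - 6)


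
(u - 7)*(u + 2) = u^2 - 5*u - 14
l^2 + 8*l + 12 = (l + 2)*(l + 6)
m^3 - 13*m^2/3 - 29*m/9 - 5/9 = (m - 5)*(m + 1/3)^2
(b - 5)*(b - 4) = b^2 - 9*b + 20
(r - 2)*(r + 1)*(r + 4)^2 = r^4 + 7*r^3 + 6*r^2 - 32*r - 32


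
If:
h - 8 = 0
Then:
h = 8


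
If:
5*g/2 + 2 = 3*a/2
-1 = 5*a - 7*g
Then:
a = -33/4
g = -23/4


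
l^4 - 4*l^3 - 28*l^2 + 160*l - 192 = (l - 4)^2*(l - 2)*(l + 6)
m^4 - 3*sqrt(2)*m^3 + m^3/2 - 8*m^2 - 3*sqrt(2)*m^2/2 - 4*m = m*(m + 1/2)*(m - 4*sqrt(2))*(m + sqrt(2))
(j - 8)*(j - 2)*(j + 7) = j^3 - 3*j^2 - 54*j + 112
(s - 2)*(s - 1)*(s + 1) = s^3 - 2*s^2 - s + 2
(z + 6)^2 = z^2 + 12*z + 36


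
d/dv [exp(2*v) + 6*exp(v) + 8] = 2*(exp(v) + 3)*exp(v)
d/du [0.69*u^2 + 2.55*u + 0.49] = 1.38*u + 2.55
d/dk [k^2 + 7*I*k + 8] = 2*k + 7*I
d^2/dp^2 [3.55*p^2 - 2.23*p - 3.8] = 7.10000000000000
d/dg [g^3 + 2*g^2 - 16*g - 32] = 3*g^2 + 4*g - 16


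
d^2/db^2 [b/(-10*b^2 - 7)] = 20*b*(21 - 10*b^2)/(10*b^2 + 7)^3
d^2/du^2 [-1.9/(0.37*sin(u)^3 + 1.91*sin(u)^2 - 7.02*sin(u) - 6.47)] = (-187.26552*(0.544159544159544*sin(u) - 0.158119658119658*cos(u)^2 - 0.841880341880342)^2*cos(u)^2 + (12.81075*sin(u) + 1.58175*sin(3*u) + 7.258*cos(2*u))*(0.37*sin(u)^3 + 1.91*sin(u)^2 - 7.02*sin(u) - 6.47))/(0.37*sin(u)^3 + 1.91*sin(u)^2 - 7.02*sin(u) - 6.47)^3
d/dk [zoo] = 0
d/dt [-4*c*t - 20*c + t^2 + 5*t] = -4*c + 2*t + 5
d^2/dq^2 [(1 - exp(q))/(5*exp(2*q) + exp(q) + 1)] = (-25*exp(4*q) + 105*exp(3*q) + 45*exp(2*q) - 18*exp(q) - 2)*exp(q)/(125*exp(6*q) + 75*exp(5*q) + 90*exp(4*q) + 31*exp(3*q) + 18*exp(2*q) + 3*exp(q) + 1)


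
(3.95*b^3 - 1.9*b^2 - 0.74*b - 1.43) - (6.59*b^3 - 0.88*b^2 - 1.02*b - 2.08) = -2.64*b^3 - 1.02*b^2 + 0.28*b + 0.65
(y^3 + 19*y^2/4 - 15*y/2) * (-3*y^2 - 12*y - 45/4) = -3*y^5 - 105*y^4/4 - 183*y^3/4 + 585*y^2/16 + 675*y/8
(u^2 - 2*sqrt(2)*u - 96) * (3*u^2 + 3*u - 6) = 3*u^4 - 6*sqrt(2)*u^3 + 3*u^3 - 294*u^2 - 6*sqrt(2)*u^2 - 288*u + 12*sqrt(2)*u + 576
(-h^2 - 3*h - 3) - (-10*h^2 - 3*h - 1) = 9*h^2 - 2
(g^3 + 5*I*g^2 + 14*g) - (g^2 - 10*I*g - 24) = g^3 - g^2 + 5*I*g^2 + 14*g + 10*I*g + 24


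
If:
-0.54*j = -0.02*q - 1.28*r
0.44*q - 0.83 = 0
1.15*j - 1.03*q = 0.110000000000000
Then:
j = 1.79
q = 1.89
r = 0.72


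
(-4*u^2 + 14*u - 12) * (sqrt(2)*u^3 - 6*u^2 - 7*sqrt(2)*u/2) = -4*sqrt(2)*u^5 + 14*sqrt(2)*u^4 + 24*u^4 - 84*u^3 + 2*sqrt(2)*u^3 - 49*sqrt(2)*u^2 + 72*u^2 + 42*sqrt(2)*u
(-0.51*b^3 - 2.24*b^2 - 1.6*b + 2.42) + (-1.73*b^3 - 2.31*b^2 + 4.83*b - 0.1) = -2.24*b^3 - 4.55*b^2 + 3.23*b + 2.32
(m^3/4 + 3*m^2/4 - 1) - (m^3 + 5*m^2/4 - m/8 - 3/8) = -3*m^3/4 - m^2/2 + m/8 - 5/8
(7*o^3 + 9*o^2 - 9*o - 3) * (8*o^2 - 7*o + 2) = 56*o^5 + 23*o^4 - 121*o^3 + 57*o^2 + 3*o - 6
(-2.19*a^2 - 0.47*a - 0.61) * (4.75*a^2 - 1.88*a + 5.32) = -10.4025*a^4 + 1.8847*a^3 - 13.6647*a^2 - 1.3536*a - 3.2452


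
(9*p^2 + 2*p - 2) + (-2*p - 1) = 9*p^2 - 3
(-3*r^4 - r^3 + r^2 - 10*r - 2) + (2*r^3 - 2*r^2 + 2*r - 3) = -3*r^4 + r^3 - r^2 - 8*r - 5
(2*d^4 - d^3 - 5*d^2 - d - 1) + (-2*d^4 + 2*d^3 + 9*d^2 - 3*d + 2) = d^3 + 4*d^2 - 4*d + 1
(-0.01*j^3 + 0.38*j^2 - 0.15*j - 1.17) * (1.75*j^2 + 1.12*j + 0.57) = -0.0175*j^5 + 0.6538*j^4 + 0.1574*j^3 - 1.9989*j^2 - 1.3959*j - 0.6669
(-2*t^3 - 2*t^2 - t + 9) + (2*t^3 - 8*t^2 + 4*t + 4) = -10*t^2 + 3*t + 13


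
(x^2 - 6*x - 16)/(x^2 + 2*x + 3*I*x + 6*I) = (x - 8)/(x + 3*I)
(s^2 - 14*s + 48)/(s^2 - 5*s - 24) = (s - 6)/(s + 3)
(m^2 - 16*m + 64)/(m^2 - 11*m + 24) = (m - 8)/(m - 3)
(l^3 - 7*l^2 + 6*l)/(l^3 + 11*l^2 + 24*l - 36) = l*(l - 6)/(l^2 + 12*l + 36)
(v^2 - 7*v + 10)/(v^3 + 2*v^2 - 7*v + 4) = (v^2 - 7*v + 10)/(v^3 + 2*v^2 - 7*v + 4)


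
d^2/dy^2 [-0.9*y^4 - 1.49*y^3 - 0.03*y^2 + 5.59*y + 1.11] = -10.8*y^2 - 8.94*y - 0.06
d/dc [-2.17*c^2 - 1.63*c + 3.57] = -4.34*c - 1.63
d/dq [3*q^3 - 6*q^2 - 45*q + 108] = 9*q^2 - 12*q - 45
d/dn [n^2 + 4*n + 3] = 2*n + 4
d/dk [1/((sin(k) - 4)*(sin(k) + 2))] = 2*(1 - sin(k))*cos(k)/((sin(k) - 4)^2*(sin(k) + 2)^2)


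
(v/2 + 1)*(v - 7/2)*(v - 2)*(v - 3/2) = v^4/2 - 5*v^3/2 + 5*v^2/8 + 10*v - 21/2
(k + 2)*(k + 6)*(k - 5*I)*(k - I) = k^4 + 8*k^3 - 6*I*k^3 + 7*k^2 - 48*I*k^2 - 40*k - 72*I*k - 60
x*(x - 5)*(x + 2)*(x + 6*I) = x^4 - 3*x^3 + 6*I*x^3 - 10*x^2 - 18*I*x^2 - 60*I*x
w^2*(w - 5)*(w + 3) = w^4 - 2*w^3 - 15*w^2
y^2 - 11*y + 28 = (y - 7)*(y - 4)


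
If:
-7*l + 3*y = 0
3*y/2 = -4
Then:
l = -8/7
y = -8/3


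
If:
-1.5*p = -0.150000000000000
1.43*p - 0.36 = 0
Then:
No Solution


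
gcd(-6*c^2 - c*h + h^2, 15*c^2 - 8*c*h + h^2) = 3*c - h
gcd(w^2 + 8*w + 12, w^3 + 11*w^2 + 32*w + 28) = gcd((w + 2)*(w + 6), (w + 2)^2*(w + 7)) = w + 2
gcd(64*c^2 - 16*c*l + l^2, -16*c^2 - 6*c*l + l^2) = 8*c - l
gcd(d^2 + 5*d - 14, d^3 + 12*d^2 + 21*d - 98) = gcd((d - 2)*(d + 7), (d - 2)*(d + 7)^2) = d^2 + 5*d - 14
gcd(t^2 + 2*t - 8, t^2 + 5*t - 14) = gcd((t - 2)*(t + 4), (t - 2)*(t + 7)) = t - 2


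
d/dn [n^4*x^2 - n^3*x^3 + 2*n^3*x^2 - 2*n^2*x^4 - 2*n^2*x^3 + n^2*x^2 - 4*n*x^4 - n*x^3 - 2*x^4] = x^2*(4*n^3 - 3*n^2*x + 6*n^2 - 4*n*x^2 - 4*n*x + 2*n - 4*x^2 - x)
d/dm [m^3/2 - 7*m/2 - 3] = 3*m^2/2 - 7/2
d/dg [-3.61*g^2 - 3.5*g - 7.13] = -7.22*g - 3.5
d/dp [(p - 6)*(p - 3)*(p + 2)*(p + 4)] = 4*p^3 - 9*p^2 - 56*p + 36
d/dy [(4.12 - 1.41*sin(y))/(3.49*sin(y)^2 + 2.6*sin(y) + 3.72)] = (4.9209*sin(y)^2 - 28.7576*sin(y) - 15.9572)*cos(y)/(12.1801*sin(y)^4 + 18.148*sin(y)^3 + 32.7256*sin(y)^2 + 19.344*sin(y) + 13.8384)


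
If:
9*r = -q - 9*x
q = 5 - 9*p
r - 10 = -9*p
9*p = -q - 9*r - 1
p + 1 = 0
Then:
No Solution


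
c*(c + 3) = c^2 + 3*c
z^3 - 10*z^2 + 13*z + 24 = (z - 8)*(z - 3)*(z + 1)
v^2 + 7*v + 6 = (v + 1)*(v + 6)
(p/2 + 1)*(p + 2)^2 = p^3/2 + 3*p^2 + 6*p + 4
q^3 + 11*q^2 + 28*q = q*(q + 4)*(q + 7)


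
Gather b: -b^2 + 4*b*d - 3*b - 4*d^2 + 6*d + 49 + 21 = -b^2 + b*(4*d - 3) - 4*d^2 + 6*d + 70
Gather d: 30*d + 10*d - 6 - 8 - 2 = 40*d - 16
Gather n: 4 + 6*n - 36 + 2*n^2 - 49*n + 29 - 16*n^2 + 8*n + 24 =-14*n^2 - 35*n + 21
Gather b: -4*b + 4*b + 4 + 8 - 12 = 0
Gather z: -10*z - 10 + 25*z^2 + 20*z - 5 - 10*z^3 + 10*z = -10*z^3 + 25*z^2 + 20*z - 15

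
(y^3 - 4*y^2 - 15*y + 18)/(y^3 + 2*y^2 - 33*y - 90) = (y - 1)/(y + 5)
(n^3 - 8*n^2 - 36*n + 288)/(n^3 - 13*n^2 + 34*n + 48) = (n + 6)/(n + 1)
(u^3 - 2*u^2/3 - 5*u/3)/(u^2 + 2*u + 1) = u*(3*u - 5)/(3*(u + 1))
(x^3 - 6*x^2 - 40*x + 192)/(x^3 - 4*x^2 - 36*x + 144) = (x - 8)/(x - 6)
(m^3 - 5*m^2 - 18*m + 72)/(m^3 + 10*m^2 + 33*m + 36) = (m^2 - 9*m + 18)/(m^2 + 6*m + 9)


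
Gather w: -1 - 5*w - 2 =-5*w - 3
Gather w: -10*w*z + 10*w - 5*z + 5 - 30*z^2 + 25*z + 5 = w*(10 - 10*z) - 30*z^2 + 20*z + 10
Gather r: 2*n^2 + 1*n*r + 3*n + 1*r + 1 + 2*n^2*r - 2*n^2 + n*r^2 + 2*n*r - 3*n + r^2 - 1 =r^2*(n + 1) + r*(2*n^2 + 3*n + 1)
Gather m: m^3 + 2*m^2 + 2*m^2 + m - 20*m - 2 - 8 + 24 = m^3 + 4*m^2 - 19*m + 14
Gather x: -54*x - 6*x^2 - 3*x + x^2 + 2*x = -5*x^2 - 55*x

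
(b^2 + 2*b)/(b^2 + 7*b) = (b + 2)/(b + 7)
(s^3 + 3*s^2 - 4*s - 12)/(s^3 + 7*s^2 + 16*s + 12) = (s - 2)/(s + 2)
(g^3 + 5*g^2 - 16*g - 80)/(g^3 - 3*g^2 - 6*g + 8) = (g^2 + 9*g + 20)/(g^2 + g - 2)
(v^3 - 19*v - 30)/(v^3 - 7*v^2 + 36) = (v^2 - 2*v - 15)/(v^2 - 9*v + 18)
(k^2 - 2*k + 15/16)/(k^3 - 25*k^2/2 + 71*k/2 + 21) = (16*k^2 - 32*k + 15)/(8*(2*k^3 - 25*k^2 + 71*k + 42))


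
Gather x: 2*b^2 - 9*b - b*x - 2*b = 2*b^2 - b*x - 11*b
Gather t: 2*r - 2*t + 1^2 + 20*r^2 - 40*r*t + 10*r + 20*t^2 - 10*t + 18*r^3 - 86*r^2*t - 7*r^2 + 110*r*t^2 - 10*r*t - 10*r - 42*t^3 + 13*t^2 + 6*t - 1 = 18*r^3 + 13*r^2 + 2*r - 42*t^3 + t^2*(110*r + 33) + t*(-86*r^2 - 50*r - 6)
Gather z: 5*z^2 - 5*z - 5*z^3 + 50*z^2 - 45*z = -5*z^3 + 55*z^2 - 50*z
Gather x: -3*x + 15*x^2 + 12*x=15*x^2 + 9*x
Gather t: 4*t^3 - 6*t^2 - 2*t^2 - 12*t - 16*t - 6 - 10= 4*t^3 - 8*t^2 - 28*t - 16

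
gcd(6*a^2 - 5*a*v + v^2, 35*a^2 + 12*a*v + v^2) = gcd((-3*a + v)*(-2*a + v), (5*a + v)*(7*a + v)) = 1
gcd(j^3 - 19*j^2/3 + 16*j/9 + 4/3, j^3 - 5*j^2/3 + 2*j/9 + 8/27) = j^2 - j/3 - 2/9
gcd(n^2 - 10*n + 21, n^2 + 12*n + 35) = 1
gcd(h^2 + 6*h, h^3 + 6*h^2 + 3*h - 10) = 1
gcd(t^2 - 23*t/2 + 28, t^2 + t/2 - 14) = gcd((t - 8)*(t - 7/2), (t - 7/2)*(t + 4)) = t - 7/2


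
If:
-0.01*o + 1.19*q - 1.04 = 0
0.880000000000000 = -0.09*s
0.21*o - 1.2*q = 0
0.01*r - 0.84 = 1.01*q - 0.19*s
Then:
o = 5.25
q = 0.92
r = 362.50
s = -9.78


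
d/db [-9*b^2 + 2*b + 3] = 2 - 18*b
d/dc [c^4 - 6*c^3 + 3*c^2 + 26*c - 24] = 4*c^3 - 18*c^2 + 6*c + 26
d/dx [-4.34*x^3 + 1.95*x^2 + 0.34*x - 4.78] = -13.02*x^2 + 3.9*x + 0.34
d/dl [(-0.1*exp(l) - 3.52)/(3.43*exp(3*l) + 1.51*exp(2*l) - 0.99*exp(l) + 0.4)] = (0.686*exp(3*l) + 36.3718*exp(2*l) + 10.6304*exp(l) - 3.5248)*exp(l)/(11.7649*exp(6*l) + 10.3586*exp(5*l) - 4.5113*exp(4*l) - 0.2458*exp(3*l) + 2.1881*exp(2*l) - 0.792*exp(l) + 0.16)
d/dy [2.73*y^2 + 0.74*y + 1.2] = 5.46*y + 0.74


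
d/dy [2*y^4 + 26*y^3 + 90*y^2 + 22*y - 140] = 8*y^3 + 78*y^2 + 180*y + 22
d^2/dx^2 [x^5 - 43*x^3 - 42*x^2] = 20*x^3 - 258*x - 84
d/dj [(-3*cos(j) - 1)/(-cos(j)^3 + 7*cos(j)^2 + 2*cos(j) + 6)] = (6*cos(j)^3 - 18*cos(j)^2 - 14*cos(j) + 16)*sin(j)/(-cos(j)^3 + 7*cos(j)^2 + 2*cos(j) + 6)^2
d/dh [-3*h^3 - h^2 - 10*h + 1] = -9*h^2 - 2*h - 10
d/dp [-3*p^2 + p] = 1 - 6*p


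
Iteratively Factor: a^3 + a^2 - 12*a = (a + 4)*(a^2 - 3*a) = (a - 3)*(a + 4)*(a)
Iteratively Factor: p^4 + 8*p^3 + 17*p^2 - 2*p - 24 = (p + 2)*(p^3 + 6*p^2 + 5*p - 12) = (p + 2)*(p + 3)*(p^2 + 3*p - 4) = (p + 2)*(p + 3)*(p + 4)*(p - 1)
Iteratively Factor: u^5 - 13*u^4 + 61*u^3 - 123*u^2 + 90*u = (u - 3)*(u^4 - 10*u^3 + 31*u^2 - 30*u) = (u - 5)*(u - 3)*(u^3 - 5*u^2 + 6*u) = (u - 5)*(u - 3)^2*(u^2 - 2*u) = u*(u - 5)*(u - 3)^2*(u - 2)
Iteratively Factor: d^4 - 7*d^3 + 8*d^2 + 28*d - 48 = (d - 3)*(d^3 - 4*d^2 - 4*d + 16) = (d - 3)*(d - 2)*(d^2 - 2*d - 8) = (d - 3)*(d - 2)*(d + 2)*(d - 4)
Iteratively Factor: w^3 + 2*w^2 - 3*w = (w)*(w^2 + 2*w - 3) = w*(w - 1)*(w + 3)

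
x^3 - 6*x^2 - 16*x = x*(x - 8)*(x + 2)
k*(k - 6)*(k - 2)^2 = k^4 - 10*k^3 + 28*k^2 - 24*k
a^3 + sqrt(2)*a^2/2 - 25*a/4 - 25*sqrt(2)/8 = (a - 5/2)*(a + 5/2)*(a + sqrt(2)/2)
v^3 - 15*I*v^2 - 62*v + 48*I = (v - 8*I)*(v - 6*I)*(v - I)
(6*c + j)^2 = 36*c^2 + 12*c*j + j^2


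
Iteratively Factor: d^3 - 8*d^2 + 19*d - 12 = (d - 4)*(d^2 - 4*d + 3) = (d - 4)*(d - 3)*(d - 1)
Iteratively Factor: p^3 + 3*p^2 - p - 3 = (p - 1)*(p^2 + 4*p + 3) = (p - 1)*(p + 1)*(p + 3)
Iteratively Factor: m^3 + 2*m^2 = (m)*(m^2 + 2*m) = m^2*(m + 2)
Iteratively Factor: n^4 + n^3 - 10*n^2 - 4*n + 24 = (n - 2)*(n^3 + 3*n^2 - 4*n - 12) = (n - 2)^2*(n^2 + 5*n + 6) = (n - 2)^2*(n + 2)*(n + 3)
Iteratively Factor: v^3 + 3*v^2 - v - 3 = (v - 1)*(v^2 + 4*v + 3) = (v - 1)*(v + 1)*(v + 3)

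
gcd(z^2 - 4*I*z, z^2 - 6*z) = z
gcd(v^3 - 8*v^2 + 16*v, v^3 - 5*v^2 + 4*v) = v^2 - 4*v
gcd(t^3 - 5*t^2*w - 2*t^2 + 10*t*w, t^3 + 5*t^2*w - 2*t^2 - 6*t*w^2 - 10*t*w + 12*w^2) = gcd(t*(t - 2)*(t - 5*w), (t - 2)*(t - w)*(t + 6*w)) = t - 2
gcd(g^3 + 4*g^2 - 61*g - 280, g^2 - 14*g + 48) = g - 8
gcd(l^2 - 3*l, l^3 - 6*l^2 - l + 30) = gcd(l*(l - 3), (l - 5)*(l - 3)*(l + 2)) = l - 3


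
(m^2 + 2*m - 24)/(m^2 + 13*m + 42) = (m - 4)/(m + 7)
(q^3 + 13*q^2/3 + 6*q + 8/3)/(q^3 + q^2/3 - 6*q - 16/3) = (3*q + 4)/(3*q - 8)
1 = 1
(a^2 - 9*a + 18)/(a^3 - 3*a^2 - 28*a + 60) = (a - 3)/(a^2 + 3*a - 10)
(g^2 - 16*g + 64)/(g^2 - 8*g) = (g - 8)/g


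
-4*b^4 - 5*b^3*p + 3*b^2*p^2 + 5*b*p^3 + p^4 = (-b + p)*(b + p)^2*(4*b + p)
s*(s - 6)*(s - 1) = s^3 - 7*s^2 + 6*s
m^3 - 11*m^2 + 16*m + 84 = (m - 7)*(m - 6)*(m + 2)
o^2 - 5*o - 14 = (o - 7)*(o + 2)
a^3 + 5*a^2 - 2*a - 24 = (a - 2)*(a + 3)*(a + 4)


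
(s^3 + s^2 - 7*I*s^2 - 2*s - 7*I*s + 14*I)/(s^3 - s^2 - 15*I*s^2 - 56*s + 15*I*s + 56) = (s + 2)/(s - 8*I)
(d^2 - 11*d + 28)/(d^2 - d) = (d^2 - 11*d + 28)/(d*(d - 1))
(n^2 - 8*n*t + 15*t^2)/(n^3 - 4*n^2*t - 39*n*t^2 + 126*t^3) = (-n + 5*t)/(-n^2 + n*t + 42*t^2)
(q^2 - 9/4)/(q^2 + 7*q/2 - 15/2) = (q + 3/2)/(q + 5)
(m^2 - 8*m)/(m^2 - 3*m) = (m - 8)/(m - 3)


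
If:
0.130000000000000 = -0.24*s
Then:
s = -0.54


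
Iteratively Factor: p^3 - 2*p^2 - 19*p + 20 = (p - 1)*(p^2 - p - 20) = (p - 1)*(p + 4)*(p - 5)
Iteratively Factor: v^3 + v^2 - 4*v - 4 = (v + 1)*(v^2 - 4) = (v + 1)*(v + 2)*(v - 2)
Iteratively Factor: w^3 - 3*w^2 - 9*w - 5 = (w + 1)*(w^2 - 4*w - 5) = (w + 1)^2*(w - 5)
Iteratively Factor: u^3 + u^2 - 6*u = (u + 3)*(u^2 - 2*u) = (u - 2)*(u + 3)*(u)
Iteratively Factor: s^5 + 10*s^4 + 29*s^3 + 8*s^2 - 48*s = (s + 4)*(s^4 + 6*s^3 + 5*s^2 - 12*s) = (s + 4)^2*(s^3 + 2*s^2 - 3*s) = (s + 3)*(s + 4)^2*(s^2 - s) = s*(s + 3)*(s + 4)^2*(s - 1)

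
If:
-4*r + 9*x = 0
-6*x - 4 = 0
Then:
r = -3/2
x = -2/3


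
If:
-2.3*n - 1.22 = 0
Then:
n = -0.53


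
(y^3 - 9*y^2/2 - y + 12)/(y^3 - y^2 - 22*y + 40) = (y + 3/2)/(y + 5)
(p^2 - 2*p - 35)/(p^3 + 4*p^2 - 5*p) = (p - 7)/(p*(p - 1))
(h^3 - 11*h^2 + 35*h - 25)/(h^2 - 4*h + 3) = (h^2 - 10*h + 25)/(h - 3)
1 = 1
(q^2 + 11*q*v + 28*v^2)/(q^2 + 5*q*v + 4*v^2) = (q + 7*v)/(q + v)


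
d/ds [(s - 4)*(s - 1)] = 2*s - 5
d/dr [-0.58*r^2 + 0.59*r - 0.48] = 0.59 - 1.16*r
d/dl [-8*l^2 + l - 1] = 1 - 16*l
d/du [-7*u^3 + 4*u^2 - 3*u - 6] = -21*u^2 + 8*u - 3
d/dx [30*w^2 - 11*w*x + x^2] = -11*w + 2*x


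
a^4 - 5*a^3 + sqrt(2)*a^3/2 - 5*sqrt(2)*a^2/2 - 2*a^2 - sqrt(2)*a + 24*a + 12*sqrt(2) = (a - 4)*(a - 3)*(a + 2)*(a + sqrt(2)/2)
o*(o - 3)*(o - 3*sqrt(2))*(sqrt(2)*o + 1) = sqrt(2)*o^4 - 5*o^3 - 3*sqrt(2)*o^3 - 3*sqrt(2)*o^2 + 15*o^2 + 9*sqrt(2)*o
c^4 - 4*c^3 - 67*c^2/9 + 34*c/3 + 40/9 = (c - 5)*(c - 4/3)*(c + 1/3)*(c + 2)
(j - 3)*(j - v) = j^2 - j*v - 3*j + 3*v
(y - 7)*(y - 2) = y^2 - 9*y + 14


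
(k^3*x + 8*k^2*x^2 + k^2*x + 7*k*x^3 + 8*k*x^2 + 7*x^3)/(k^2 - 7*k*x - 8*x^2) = x*(-k^2 - 7*k*x - k - 7*x)/(-k + 8*x)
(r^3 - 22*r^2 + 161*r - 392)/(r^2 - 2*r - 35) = (r^2 - 15*r + 56)/(r + 5)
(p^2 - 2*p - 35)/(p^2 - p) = (p^2 - 2*p - 35)/(p*(p - 1))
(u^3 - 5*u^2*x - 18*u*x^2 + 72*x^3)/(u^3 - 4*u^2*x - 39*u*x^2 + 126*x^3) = (-u^2 + 2*u*x + 24*x^2)/(-u^2 + u*x + 42*x^2)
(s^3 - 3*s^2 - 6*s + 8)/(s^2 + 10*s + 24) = (s^3 - 3*s^2 - 6*s + 8)/(s^2 + 10*s + 24)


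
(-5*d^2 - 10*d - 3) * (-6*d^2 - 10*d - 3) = 30*d^4 + 110*d^3 + 133*d^2 + 60*d + 9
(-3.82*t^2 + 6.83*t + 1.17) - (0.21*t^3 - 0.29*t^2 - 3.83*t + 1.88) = -0.21*t^3 - 3.53*t^2 + 10.66*t - 0.71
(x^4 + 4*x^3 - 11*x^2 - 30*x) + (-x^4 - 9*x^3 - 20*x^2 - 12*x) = -5*x^3 - 31*x^2 - 42*x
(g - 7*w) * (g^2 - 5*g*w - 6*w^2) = g^3 - 12*g^2*w + 29*g*w^2 + 42*w^3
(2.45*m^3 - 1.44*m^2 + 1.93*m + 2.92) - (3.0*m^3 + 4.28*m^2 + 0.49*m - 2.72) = -0.55*m^3 - 5.72*m^2 + 1.44*m + 5.64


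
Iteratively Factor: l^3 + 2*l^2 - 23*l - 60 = (l + 4)*(l^2 - 2*l - 15) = (l + 3)*(l + 4)*(l - 5)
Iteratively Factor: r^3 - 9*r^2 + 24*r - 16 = (r - 4)*(r^2 - 5*r + 4) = (r - 4)*(r - 1)*(r - 4)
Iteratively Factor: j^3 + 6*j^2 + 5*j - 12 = (j - 1)*(j^2 + 7*j + 12) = (j - 1)*(j + 4)*(j + 3)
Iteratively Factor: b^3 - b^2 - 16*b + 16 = (b + 4)*(b^2 - 5*b + 4) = (b - 4)*(b + 4)*(b - 1)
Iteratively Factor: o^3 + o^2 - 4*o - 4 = (o + 1)*(o^2 - 4) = (o - 2)*(o + 1)*(o + 2)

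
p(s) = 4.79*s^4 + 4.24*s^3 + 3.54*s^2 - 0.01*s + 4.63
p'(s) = 19.16*s^3 + 12.72*s^2 + 7.08*s - 0.01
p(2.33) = 218.63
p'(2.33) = 327.90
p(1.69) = 74.26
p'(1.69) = 140.77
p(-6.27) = 6501.70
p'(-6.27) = -4267.13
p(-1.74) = 36.94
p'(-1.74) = -74.75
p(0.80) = 11.02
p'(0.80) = 23.60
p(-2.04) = 66.34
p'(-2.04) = -124.18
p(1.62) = 64.92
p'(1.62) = 126.30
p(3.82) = 1312.57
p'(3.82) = 1280.69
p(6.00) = 7255.69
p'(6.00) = 4638.95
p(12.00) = 107166.43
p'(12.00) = 35025.11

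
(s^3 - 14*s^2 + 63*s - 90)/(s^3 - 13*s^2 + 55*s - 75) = (s - 6)/(s - 5)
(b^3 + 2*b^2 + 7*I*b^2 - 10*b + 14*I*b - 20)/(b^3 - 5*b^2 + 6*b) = (b^3 + b^2*(2 + 7*I) + 2*b*(-5 + 7*I) - 20)/(b*(b^2 - 5*b + 6))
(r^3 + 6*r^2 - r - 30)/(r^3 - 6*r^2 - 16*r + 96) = (r^3 + 6*r^2 - r - 30)/(r^3 - 6*r^2 - 16*r + 96)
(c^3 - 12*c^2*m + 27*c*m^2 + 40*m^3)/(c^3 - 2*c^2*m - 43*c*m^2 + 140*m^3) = (c^2 - 7*c*m - 8*m^2)/(c^2 + 3*c*m - 28*m^2)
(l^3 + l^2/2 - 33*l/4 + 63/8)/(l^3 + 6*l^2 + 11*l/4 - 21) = (l - 3/2)/(l + 4)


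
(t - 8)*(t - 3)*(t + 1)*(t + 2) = t^4 - 8*t^3 - 7*t^2 + 50*t + 48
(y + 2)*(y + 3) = y^2 + 5*y + 6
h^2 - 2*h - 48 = (h - 8)*(h + 6)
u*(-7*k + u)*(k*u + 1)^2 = -7*k^3*u^3 + k^2*u^4 - 14*k^2*u^2 + 2*k*u^3 - 7*k*u + u^2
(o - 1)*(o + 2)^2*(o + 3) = o^4 + 6*o^3 + 9*o^2 - 4*o - 12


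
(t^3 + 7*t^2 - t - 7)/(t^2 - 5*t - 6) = (t^2 + 6*t - 7)/(t - 6)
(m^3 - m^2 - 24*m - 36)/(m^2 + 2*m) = m - 3 - 18/m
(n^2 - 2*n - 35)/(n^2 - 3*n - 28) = (n + 5)/(n + 4)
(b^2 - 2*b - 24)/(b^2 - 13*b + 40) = (b^2 - 2*b - 24)/(b^2 - 13*b + 40)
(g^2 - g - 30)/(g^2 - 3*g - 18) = (g + 5)/(g + 3)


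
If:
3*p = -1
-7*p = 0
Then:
No Solution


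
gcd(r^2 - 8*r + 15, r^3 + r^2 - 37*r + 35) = r - 5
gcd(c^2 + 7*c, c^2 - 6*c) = c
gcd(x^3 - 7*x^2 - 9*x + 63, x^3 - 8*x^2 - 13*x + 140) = x - 7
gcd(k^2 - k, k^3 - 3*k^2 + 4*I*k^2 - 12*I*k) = k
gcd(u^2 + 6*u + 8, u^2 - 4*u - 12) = u + 2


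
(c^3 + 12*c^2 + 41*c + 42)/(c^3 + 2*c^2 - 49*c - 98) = (c + 3)/(c - 7)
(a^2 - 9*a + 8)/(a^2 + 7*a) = (a^2 - 9*a + 8)/(a*(a + 7))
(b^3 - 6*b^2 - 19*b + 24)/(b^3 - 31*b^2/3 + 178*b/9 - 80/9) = 9*(b^2 + 2*b - 3)/(9*b^2 - 21*b + 10)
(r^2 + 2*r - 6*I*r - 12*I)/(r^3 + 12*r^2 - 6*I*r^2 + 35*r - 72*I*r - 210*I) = (r + 2)/(r^2 + 12*r + 35)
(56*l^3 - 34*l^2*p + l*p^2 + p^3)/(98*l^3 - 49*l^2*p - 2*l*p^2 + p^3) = (-4*l + p)/(-7*l + p)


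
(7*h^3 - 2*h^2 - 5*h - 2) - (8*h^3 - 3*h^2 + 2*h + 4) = -h^3 + h^2 - 7*h - 6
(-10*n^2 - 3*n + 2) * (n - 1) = -10*n^3 + 7*n^2 + 5*n - 2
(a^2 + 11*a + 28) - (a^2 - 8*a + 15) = 19*a + 13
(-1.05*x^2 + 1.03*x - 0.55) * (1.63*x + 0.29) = -1.7115*x^3 + 1.3744*x^2 - 0.5978*x - 0.1595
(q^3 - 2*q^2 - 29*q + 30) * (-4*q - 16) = -4*q^4 - 8*q^3 + 148*q^2 + 344*q - 480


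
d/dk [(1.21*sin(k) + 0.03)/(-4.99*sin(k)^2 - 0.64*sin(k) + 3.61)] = (6.0379*sin(k)^2 + 0.2994*sin(k) + 4.3873)*cos(k)/(24.9001*sin(k)^4 + 6.3872*sin(k)^3 - 35.6182*sin(k)^2 - 4.6208*sin(k) + 13.0321)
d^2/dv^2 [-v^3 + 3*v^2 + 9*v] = 6 - 6*v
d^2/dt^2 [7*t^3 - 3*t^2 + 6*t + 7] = 42*t - 6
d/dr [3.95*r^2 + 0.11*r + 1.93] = 7.9*r + 0.11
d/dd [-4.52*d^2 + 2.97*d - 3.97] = 2.97 - 9.04*d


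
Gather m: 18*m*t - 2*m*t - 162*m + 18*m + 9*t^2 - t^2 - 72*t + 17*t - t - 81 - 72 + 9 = m*(16*t - 144) + 8*t^2 - 56*t - 144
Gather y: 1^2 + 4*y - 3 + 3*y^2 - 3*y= 3*y^2 + y - 2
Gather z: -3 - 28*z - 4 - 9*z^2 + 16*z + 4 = -9*z^2 - 12*z - 3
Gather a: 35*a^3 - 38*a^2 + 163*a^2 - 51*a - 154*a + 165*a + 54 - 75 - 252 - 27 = 35*a^3 + 125*a^2 - 40*a - 300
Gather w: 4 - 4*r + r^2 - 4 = r^2 - 4*r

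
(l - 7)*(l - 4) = l^2 - 11*l + 28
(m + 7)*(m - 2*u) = m^2 - 2*m*u + 7*m - 14*u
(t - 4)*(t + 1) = t^2 - 3*t - 4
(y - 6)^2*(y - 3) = y^3 - 15*y^2 + 72*y - 108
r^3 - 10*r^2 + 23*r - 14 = (r - 7)*(r - 2)*(r - 1)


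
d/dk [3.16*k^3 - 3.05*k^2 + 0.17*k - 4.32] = 9.48*k^2 - 6.1*k + 0.17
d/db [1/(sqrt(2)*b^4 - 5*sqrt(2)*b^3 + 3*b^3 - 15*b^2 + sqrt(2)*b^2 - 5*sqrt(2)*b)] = (-4*sqrt(2)*b^3 - 9*b^2 + 15*sqrt(2)*b^2 - 2*sqrt(2)*b + 30*b + 5*sqrt(2))/(b^2*(sqrt(2)*b^3 - 5*sqrt(2)*b^2 + 3*b^2 - 15*b + sqrt(2)*b - 5*sqrt(2))^2)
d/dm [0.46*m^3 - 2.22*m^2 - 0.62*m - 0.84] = 1.38*m^2 - 4.44*m - 0.62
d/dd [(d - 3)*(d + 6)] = 2*d + 3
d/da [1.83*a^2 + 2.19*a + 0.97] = 3.66*a + 2.19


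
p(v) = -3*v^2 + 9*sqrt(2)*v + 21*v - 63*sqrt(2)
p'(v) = -6*v + 9*sqrt(2) + 21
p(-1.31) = -138.43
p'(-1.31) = 41.59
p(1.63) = -42.09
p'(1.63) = 23.95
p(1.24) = -51.89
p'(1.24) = 26.29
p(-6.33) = -422.80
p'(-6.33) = 71.71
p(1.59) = -43.05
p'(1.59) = 24.19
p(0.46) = -74.22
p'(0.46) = 30.97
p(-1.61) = -151.17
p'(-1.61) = 43.39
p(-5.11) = -339.78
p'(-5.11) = 64.39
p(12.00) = -116.36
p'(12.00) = -38.27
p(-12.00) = -925.83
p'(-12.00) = 105.73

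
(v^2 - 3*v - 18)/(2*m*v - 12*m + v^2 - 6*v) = (v + 3)/(2*m + v)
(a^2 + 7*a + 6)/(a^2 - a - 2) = (a + 6)/(a - 2)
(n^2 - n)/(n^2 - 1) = n/(n + 1)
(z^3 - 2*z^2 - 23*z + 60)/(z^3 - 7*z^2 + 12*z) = (z + 5)/z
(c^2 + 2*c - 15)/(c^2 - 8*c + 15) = (c + 5)/(c - 5)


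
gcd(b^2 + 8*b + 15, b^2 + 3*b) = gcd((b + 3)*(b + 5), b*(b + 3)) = b + 3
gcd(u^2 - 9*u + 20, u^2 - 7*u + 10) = u - 5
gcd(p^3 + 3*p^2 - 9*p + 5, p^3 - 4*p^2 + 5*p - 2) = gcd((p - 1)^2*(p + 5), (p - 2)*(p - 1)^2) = p^2 - 2*p + 1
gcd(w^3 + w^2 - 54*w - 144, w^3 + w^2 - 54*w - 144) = w^3 + w^2 - 54*w - 144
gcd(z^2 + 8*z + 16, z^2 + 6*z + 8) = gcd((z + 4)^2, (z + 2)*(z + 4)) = z + 4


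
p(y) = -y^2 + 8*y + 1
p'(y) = 8 - 2*y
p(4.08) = 16.99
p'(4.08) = -0.16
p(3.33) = 16.55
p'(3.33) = 1.34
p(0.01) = 1.08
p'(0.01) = 7.98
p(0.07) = 1.56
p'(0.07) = 7.86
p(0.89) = 7.33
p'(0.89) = 6.22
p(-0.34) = -1.84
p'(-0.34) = 8.68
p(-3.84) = -44.47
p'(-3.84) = 15.68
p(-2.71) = -28.02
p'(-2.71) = 13.42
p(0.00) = 1.00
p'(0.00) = 8.00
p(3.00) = 16.00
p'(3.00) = 2.00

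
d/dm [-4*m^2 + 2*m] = 2 - 8*m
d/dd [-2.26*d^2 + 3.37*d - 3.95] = 3.37 - 4.52*d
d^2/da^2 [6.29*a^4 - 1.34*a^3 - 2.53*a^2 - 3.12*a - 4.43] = 75.48*a^2 - 8.04*a - 5.06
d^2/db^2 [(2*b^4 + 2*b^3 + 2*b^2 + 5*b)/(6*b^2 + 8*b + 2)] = 3*(6*b^6 + 24*b^5 + 38*b^4 + 37*b^3 + 6*b^2 - 13*b - 6)/(27*b^6 + 108*b^5 + 171*b^4 + 136*b^3 + 57*b^2 + 12*b + 1)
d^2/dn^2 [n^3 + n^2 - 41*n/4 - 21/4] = 6*n + 2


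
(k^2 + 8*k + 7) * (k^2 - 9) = k^4 + 8*k^3 - 2*k^2 - 72*k - 63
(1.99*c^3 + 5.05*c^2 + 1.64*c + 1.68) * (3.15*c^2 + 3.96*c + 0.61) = 6.2685*c^5 + 23.7879*c^4 + 26.3779*c^3 + 14.8669*c^2 + 7.6532*c + 1.0248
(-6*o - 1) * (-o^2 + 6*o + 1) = 6*o^3 - 35*o^2 - 12*o - 1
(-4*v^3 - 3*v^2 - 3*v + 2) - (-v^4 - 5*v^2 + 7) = v^4 - 4*v^3 + 2*v^2 - 3*v - 5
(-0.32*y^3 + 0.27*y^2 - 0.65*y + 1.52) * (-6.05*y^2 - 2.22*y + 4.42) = 1.936*y^5 - 0.9231*y^4 + 1.9187*y^3 - 6.5596*y^2 - 6.2474*y + 6.7184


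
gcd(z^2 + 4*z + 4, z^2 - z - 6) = z + 2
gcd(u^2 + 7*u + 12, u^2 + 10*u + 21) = u + 3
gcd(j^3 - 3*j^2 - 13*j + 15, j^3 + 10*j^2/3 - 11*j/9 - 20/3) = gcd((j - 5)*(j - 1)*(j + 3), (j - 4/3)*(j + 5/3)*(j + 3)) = j + 3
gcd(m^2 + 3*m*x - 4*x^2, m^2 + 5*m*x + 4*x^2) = m + 4*x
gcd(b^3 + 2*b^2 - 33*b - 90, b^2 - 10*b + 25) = 1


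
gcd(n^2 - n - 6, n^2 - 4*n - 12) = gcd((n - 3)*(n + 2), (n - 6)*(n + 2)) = n + 2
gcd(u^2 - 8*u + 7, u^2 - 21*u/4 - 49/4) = u - 7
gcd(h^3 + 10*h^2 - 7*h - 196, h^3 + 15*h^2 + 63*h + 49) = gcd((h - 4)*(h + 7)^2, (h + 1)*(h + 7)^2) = h^2 + 14*h + 49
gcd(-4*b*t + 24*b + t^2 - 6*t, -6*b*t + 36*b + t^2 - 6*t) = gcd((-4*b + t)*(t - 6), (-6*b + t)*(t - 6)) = t - 6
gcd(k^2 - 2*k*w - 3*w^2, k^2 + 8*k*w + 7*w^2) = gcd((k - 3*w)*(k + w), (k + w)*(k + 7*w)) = k + w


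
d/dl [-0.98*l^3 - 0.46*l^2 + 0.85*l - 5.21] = -2.94*l^2 - 0.92*l + 0.85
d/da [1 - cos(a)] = sin(a)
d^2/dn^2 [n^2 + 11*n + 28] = 2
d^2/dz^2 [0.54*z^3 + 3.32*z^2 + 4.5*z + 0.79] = 3.24*z + 6.64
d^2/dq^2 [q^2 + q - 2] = 2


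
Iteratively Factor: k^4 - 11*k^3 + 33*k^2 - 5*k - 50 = (k - 2)*(k^3 - 9*k^2 + 15*k + 25) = (k - 5)*(k - 2)*(k^2 - 4*k - 5) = (k - 5)^2*(k - 2)*(k + 1)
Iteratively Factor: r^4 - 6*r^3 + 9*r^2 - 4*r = (r - 1)*(r^3 - 5*r^2 + 4*r) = (r - 1)^2*(r^2 - 4*r) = r*(r - 1)^2*(r - 4)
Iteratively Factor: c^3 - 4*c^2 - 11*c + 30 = (c - 5)*(c^2 + c - 6) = (c - 5)*(c - 2)*(c + 3)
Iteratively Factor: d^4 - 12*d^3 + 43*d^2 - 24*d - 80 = (d + 1)*(d^3 - 13*d^2 + 56*d - 80) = (d - 5)*(d + 1)*(d^2 - 8*d + 16) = (d - 5)*(d - 4)*(d + 1)*(d - 4)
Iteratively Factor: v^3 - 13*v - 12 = (v - 4)*(v^2 + 4*v + 3) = (v - 4)*(v + 1)*(v + 3)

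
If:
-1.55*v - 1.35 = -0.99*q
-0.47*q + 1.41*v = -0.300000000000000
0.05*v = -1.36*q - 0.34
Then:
No Solution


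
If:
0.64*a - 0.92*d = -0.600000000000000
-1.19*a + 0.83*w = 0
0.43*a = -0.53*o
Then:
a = 0.697478991596639*w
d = 0.485202776762879*w + 0.652173913043478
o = -0.565879181861424*w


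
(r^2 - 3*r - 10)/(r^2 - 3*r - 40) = (-r^2 + 3*r + 10)/(-r^2 + 3*r + 40)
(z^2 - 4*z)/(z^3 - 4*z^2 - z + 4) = z/(z^2 - 1)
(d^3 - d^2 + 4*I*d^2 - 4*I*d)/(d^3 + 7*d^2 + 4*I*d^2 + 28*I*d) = (d - 1)/(d + 7)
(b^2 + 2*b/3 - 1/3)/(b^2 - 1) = (b - 1/3)/(b - 1)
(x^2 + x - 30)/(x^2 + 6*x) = (x - 5)/x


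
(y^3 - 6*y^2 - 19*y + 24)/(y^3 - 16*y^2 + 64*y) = (y^2 + 2*y - 3)/(y*(y - 8))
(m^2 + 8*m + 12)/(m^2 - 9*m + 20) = (m^2 + 8*m + 12)/(m^2 - 9*m + 20)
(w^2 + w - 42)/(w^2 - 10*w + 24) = (w + 7)/(w - 4)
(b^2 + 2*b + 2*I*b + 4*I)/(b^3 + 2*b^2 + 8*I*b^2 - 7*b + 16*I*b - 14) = (b + 2*I)/(b^2 + 8*I*b - 7)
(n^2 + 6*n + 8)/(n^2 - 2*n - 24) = (n + 2)/(n - 6)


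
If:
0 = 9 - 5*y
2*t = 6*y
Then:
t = 27/5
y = 9/5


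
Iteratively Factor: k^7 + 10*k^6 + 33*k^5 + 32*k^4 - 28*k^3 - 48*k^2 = (k - 1)*(k^6 + 11*k^5 + 44*k^4 + 76*k^3 + 48*k^2) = k*(k - 1)*(k^5 + 11*k^4 + 44*k^3 + 76*k^2 + 48*k) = k*(k - 1)*(k + 4)*(k^4 + 7*k^3 + 16*k^2 + 12*k) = k*(k - 1)*(k + 2)*(k + 4)*(k^3 + 5*k^2 + 6*k) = k*(k - 1)*(k + 2)^2*(k + 4)*(k^2 + 3*k) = k*(k - 1)*(k + 2)^2*(k + 3)*(k + 4)*(k)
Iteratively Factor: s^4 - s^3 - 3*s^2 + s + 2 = (s - 1)*(s^3 - 3*s - 2) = (s - 1)*(s + 1)*(s^2 - s - 2) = (s - 2)*(s - 1)*(s + 1)*(s + 1)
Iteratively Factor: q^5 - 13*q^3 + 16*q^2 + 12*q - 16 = (q + 1)*(q^4 - q^3 - 12*q^2 + 28*q - 16) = (q - 2)*(q + 1)*(q^3 + q^2 - 10*q + 8) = (q - 2)^2*(q + 1)*(q^2 + 3*q - 4) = (q - 2)^2*(q + 1)*(q + 4)*(q - 1)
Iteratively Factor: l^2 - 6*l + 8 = (l - 4)*(l - 2)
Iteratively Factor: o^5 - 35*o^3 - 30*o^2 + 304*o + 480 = (o + 2)*(o^4 - 2*o^3 - 31*o^2 + 32*o + 240) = (o - 4)*(o + 2)*(o^3 + 2*o^2 - 23*o - 60) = (o - 4)*(o + 2)*(o + 3)*(o^2 - o - 20) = (o - 4)*(o + 2)*(o + 3)*(o + 4)*(o - 5)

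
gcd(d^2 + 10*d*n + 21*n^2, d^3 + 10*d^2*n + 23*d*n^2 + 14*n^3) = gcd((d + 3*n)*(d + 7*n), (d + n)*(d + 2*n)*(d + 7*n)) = d + 7*n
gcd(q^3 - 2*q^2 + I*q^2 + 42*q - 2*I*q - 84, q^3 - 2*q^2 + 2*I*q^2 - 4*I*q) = q - 2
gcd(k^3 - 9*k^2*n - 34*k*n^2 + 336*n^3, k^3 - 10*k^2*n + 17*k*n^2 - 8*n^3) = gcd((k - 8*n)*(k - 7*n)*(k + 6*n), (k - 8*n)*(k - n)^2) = k - 8*n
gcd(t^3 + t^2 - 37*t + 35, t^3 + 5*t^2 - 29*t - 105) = t^2 + 2*t - 35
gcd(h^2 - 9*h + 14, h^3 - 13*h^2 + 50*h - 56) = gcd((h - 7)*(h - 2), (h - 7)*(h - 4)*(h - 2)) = h^2 - 9*h + 14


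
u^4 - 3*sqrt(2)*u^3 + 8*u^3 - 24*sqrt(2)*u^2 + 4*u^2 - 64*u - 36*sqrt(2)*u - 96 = (u + 2)*(u + 6)*(u - 4*sqrt(2))*(u + sqrt(2))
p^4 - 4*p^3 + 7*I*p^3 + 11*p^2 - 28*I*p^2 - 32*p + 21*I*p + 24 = (p - 3)*(p - 1)*(p - I)*(p + 8*I)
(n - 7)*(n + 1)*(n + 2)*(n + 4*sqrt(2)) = n^4 - 4*n^3 + 4*sqrt(2)*n^3 - 16*sqrt(2)*n^2 - 19*n^2 - 76*sqrt(2)*n - 14*n - 56*sqrt(2)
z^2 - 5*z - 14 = (z - 7)*(z + 2)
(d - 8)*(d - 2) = d^2 - 10*d + 16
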